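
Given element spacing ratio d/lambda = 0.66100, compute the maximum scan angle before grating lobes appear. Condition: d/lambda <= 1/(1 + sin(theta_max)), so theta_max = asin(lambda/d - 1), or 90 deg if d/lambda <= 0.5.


lambda/d - 1 = 1/0.66100 - 1 = 0.5128593
theta_max = asin(0.5128593) = 30.85 deg

30.85 deg


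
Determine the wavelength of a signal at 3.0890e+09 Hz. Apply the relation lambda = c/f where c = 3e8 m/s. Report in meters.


lambda = c / f = 3.0000e+08 / 3.0890e+09 = 0.09712 m

0.09712 m


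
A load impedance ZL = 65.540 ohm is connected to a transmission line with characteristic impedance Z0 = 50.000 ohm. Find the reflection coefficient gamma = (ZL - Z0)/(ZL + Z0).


gamma = (65.540 - 50.000) / (65.540 + 50.000) = 0.1345

0.1345


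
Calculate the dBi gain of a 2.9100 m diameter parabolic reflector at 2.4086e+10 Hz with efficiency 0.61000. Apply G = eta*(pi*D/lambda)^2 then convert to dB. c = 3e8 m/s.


lambda = c / f = 3.0000e+08 / 2.4086e+10 = 0.01245537 m
G_linear = 0.61000 * (pi * 2.9100 / 0.01245537)^2 = 328626.3
G_dBi = 10 * log10(328626.3) = 55.17 dBi

55.17 dBi


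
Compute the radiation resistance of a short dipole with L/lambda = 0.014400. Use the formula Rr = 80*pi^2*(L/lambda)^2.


Rr = 80 * pi^2 * (0.014400)^2 = 80 * 9.869604 * 2.073600e-04 = 0.1637 ohm

0.1637 ohm


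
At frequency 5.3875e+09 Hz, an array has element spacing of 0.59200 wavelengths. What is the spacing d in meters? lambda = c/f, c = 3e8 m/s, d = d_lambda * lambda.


lambda = c / f = 3.0000e+08 / 5.3875e+09 = 0.05568445 m
d = 0.59200 * 0.05568445 = 0.03297 m

0.03297 m


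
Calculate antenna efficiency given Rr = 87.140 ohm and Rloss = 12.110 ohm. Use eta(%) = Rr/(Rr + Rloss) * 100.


eta = 87.140 / (87.140 + 12.110) * 100 = 87.80%

87.80%


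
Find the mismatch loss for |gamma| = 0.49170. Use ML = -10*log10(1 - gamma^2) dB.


ML = -10 * log10(1 - 0.49170^2) = -10 * log10(0.75823111) = 1.202 dB

1.202 dB


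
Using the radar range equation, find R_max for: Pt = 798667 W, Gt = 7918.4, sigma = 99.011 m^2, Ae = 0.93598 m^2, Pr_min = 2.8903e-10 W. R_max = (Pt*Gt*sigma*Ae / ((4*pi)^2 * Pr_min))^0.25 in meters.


R^4 = 798667*7918.4*99.011*0.93598 / ((4*pi)^2 * 2.8903e-10) = 1.284075e+19
R_max = 1.284075e+19^0.25 = 59862 m

59862 m


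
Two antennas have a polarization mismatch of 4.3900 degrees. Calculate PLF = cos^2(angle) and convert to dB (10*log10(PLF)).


PLF_linear = cos^2(4.3900 deg) = 0.9941409
PLF_dB = 10 * log10(0.9941409) = -0.02552 dB

-0.02552 dB


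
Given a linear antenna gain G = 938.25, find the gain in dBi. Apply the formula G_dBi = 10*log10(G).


G_dBi = 10 * log10(938.25) = 29.72 dBi

29.72 dBi


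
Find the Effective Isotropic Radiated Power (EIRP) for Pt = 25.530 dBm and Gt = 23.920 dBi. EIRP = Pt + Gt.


EIRP = Pt + Gt = 25.530 + 23.920 = 49.45 dBm

49.45 dBm


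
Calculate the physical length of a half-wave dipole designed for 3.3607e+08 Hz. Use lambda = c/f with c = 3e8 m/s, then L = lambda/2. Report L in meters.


lambda = c / f = 3.0000e+08 / 3.3607e+08 = 0.8926712 m
L = lambda / 2 = 0.8926712 / 2 = 0.4463 m

0.4463 m


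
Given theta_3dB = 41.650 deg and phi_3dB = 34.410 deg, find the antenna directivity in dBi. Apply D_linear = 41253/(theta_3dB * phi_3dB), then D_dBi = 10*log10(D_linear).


D_linear = 41253 / (41.650 * 34.410) = 28.78431
D_dBi = 10 * log10(28.78431) = 14.59 dBi

14.59 dBi


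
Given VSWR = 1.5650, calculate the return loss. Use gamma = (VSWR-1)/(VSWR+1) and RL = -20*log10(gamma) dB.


gamma = (1.5650 - 1) / (1.5650 + 1) = 0.2202729
RL = -20 * log10(0.2202729) = 13.14 dB

13.14 dB


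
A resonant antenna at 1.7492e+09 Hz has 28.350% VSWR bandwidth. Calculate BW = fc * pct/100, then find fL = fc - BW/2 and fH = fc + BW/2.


BW = 1.7492e+09 * 28.350/100 = 4.958982e+08 Hz
fL = 1.7492e+09 - 4.958982e+08/2 = 1.501e+09 Hz
fH = 1.7492e+09 + 4.958982e+08/2 = 1.997e+09 Hz

BW=4.959e+08 Hz, fL=1.501e+09 Hz, fH=1.997e+09 Hz


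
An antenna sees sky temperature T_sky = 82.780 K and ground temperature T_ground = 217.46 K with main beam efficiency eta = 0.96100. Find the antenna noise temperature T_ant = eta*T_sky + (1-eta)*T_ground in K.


T_ant = 0.96100 * 82.780 + (1 - 0.96100) * 217.46 = 88.03 K

88.03 K


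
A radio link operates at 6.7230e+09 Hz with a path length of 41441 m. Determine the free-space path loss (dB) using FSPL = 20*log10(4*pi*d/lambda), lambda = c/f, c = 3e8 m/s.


lambda = c / f = 3.0000e+08 / 6.7230e+09 = 0.04462294 m
FSPL = 20 * log10(4*pi*41441/0.04462294) = 141.3 dB

141.3 dB


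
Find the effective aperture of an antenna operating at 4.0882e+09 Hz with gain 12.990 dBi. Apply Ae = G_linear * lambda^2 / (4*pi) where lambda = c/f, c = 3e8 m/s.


lambda = c / f = 3.0000e+08 / 4.0882e+09 = 0.07338193 m
G_linear = 10^(12.990/10) = 19.90673
Ae = G_linear * lambda^2 / (4*pi) = 19.90673 * 0.07338193^2 / (4*pi) = 8.530e-03 m^2

8.530e-03 m^2


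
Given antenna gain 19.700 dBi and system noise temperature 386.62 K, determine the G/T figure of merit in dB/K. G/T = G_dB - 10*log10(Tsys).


G/T = 19.700 - 10*log10(386.62) = 19.700 - 25.87284 = -6.173 dB/K

-6.173 dB/K


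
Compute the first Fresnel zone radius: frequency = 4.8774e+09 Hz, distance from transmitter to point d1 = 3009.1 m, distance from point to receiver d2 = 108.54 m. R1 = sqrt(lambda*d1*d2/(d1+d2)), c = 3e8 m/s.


lambda = c / f = 3.0000e+08 / 4.8774e+09 = 0.06150818 m
R1 = sqrt(0.06150818 * 3009.1 * 108.54 / (3009.1 + 108.54)) = 2.538 m

2.538 m


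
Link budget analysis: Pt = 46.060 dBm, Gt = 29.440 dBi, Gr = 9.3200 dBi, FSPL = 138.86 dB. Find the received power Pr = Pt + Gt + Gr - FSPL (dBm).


Pr = 46.060 + 29.440 + 9.3200 - 138.86 = -54.04 dBm

-54.04 dBm


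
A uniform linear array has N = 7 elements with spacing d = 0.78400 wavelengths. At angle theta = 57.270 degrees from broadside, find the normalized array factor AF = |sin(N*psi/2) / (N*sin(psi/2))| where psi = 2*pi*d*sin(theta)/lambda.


psi = 2*pi*0.78400*sin(57.270 deg) = 4.143903 rad
AF = |sin(7*4.143903/2) / (7*sin(4.143903/2))| = 0.1521

0.1521


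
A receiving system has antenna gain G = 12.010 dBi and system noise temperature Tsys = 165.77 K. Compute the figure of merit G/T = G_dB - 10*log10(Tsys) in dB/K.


G/T = 12.010 - 10*log10(165.77) = 12.010 - 22.19506 = -10.19 dB/K

-10.19 dB/K


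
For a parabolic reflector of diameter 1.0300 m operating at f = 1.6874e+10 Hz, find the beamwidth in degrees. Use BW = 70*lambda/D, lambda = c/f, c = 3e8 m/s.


lambda = c / f = 3.0000e+08 / 1.6874e+10 = 0.01777883 m
BW = 70 * 0.01777883 / 1.0300 = 1.208 deg

1.208 deg


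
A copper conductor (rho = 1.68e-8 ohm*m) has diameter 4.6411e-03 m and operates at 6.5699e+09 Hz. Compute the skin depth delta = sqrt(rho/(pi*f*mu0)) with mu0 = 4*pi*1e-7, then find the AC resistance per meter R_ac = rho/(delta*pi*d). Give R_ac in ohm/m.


delta = sqrt(1.68e-8 / (pi * 6.5699e+09 * 4*pi*1e-7)) = 8.048138e-07 m
R_ac = 1.68e-8 / (8.048138e-07 * pi * 4.6411e-03) = 1.432 ohm/m

1.432 ohm/m


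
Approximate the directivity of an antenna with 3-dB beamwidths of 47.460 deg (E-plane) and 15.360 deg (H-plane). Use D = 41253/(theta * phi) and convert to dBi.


D_linear = 41253 / (47.460 * 15.360) = 56.58960
D_dBi = 10 * log10(56.58960) = 17.53 dBi

17.53 dBi


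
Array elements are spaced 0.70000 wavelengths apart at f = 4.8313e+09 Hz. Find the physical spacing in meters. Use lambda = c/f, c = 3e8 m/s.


lambda = c / f = 3.0000e+08 / 4.8313e+09 = 0.06209509 m
d = 0.70000 * 0.06209509 = 0.04347 m

0.04347 m


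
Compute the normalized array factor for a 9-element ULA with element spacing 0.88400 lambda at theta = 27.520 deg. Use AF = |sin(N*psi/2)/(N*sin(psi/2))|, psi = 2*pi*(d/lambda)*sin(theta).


psi = 2*pi*0.88400*sin(27.520 deg) = 2.566426 rad
AF = |sin(9*2.566426/2) / (9*sin(2.566426/2))| = 0.09858

0.09858


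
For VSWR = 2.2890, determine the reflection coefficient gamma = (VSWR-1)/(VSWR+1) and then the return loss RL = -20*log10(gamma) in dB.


gamma = (2.2890 - 1) / (2.2890 + 1) = 0.3919124
RL = -20 * log10(0.3919124) = 8.136 dB

8.136 dB


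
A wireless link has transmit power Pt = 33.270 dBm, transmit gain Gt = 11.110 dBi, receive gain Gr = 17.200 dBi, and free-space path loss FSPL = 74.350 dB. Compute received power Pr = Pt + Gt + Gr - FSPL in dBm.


Pr = 33.270 + 11.110 + 17.200 - 74.350 = -12.77 dBm

-12.77 dBm


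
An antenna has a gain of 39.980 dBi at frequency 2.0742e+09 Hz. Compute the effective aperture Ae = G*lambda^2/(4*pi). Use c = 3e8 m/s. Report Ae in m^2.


lambda = c / f = 3.0000e+08 / 2.0742e+09 = 0.1446341 m
G_linear = 10^(39.980/10) = 9954.054
Ae = G_linear * lambda^2 / (4*pi) = 9954.054 * 0.1446341^2 / (4*pi) = 16.57 m^2

16.57 m^2


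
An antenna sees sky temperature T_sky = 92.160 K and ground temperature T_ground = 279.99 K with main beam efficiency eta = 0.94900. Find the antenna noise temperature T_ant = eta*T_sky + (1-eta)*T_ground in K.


T_ant = 0.94900 * 92.160 + (1 - 0.94900) * 279.99 = 101.7 K

101.7 K


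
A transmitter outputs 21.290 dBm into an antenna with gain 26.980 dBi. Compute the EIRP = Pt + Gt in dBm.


EIRP = Pt + Gt = 21.290 + 26.980 = 48.27 dBm

48.27 dBm


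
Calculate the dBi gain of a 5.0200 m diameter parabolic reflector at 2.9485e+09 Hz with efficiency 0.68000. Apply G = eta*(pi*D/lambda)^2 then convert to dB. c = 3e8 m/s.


lambda = c / f = 3.0000e+08 / 2.9485e+09 = 0.1017467 m
G_linear = 0.68000 * (pi * 5.0200 / 0.1017467)^2 = 16337.12
G_dBi = 10 * log10(16337.12) = 42.13 dBi

42.13 dBi


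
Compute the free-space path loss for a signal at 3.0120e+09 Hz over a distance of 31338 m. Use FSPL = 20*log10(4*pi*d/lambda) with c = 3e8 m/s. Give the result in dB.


lambda = c / f = 3.0000e+08 / 3.0120e+09 = 0.09960159 m
FSPL = 20 * log10(4*pi*31338/0.09960159) = 131.9 dB

131.9 dB


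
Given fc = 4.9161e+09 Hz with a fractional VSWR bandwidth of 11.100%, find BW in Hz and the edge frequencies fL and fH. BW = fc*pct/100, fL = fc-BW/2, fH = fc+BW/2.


BW = 4.9161e+09 * 11.100/100 = 5.456871e+08 Hz
fL = 4.9161e+09 - 5.456871e+08/2 = 4.643e+09 Hz
fH = 4.9161e+09 + 5.456871e+08/2 = 5.189e+09 Hz

BW=5.457e+08 Hz, fL=4.643e+09 Hz, fH=5.189e+09 Hz


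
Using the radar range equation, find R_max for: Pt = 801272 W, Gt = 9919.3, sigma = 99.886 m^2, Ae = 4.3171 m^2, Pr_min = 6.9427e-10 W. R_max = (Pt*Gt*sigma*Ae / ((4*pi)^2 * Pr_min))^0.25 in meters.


R^4 = 801272*9919.3*99.886*4.3171 / ((4*pi)^2 * 6.9427e-10) = 3.126148e+19
R_max = 3.126148e+19^0.25 = 74774 m

74774 m


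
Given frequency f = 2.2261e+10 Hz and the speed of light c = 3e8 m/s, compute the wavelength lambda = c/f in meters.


lambda = c / f = 3.0000e+08 / 2.2261e+10 = 0.01348 m

0.01348 m


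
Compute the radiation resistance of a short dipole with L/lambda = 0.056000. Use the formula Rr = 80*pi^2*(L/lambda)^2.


Rr = 80 * pi^2 * (0.056000)^2 = 80 * 9.869604 * 3.136000e-03 = 2.476 ohm

2.476 ohm


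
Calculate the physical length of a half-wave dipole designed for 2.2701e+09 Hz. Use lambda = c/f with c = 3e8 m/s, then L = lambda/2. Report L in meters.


lambda = c / f = 3.0000e+08 / 2.2701e+09 = 0.1321528 m
L = lambda / 2 = 0.1321528 / 2 = 0.06608 m

0.06608 m


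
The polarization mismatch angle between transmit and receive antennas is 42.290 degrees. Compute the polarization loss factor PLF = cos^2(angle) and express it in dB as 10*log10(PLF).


PLF_linear = cos^2(42.290 deg) = 0.5472279
PLF_dB = 10 * log10(0.5472279) = -2.618 dB

-2.618 dB


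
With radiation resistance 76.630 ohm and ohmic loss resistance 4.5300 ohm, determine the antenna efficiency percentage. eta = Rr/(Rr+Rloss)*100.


eta = 76.630 / (76.630 + 4.5300) * 100 = 94.42%

94.42%


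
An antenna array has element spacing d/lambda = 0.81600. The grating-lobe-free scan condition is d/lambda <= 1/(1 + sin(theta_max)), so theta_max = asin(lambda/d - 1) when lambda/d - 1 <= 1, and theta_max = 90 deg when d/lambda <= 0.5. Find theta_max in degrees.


lambda/d - 1 = 1/0.81600 - 1 = 0.2254902
theta_max = asin(0.2254902) = 13.03 deg

13.03 deg


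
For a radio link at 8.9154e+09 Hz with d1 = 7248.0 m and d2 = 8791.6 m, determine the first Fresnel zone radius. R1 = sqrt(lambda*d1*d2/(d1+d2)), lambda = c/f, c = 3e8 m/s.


lambda = c / f = 3.0000e+08 / 8.9154e+09 = 0.03364964 m
R1 = sqrt(0.03364964 * 7248.0 * 8791.6 / (7248.0 + 8791.6)) = 11.56 m

11.56 m


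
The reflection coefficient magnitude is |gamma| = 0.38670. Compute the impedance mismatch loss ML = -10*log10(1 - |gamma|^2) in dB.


ML = -10 * log10(1 - 0.38670^2) = -10 * log10(0.85046311) = 0.7034 dB

0.7034 dB


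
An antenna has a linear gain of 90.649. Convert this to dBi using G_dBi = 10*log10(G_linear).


G_dBi = 10 * log10(90.649) = 19.57 dBi

19.57 dBi


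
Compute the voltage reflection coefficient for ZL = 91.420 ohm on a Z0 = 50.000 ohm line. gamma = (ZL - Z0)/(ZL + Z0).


gamma = (91.420 - 50.000) / (91.420 + 50.000) = 0.2929

0.2929


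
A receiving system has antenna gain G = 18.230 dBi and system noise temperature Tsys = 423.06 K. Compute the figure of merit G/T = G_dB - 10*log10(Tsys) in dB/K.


G/T = 18.230 - 10*log10(423.06) = 18.230 - 26.26402 = -8.034 dB/K

-8.034 dB/K


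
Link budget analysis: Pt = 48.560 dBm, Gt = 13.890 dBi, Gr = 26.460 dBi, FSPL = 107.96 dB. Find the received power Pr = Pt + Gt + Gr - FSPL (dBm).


Pr = 48.560 + 13.890 + 26.460 - 107.96 = -19.05 dBm

-19.05 dBm


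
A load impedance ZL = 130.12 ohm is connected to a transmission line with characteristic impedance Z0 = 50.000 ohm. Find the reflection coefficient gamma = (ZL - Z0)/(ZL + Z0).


gamma = (130.12 - 50.000) / (130.12 + 50.000) = 0.4448

0.4448


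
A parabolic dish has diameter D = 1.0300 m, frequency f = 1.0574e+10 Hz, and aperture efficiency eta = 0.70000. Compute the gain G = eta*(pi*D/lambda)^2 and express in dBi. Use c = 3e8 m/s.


lambda = c / f = 3.0000e+08 / 1.0574e+10 = 0.02837148 m
G_linear = 0.70000 * (pi * 1.0300 / 0.02837148)^2 = 9105.593
G_dBi = 10 * log10(9105.593) = 39.59 dBi

39.59 dBi


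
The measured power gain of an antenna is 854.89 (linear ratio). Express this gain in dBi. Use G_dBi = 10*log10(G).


G_dBi = 10 * log10(854.89) = 29.32 dBi

29.32 dBi


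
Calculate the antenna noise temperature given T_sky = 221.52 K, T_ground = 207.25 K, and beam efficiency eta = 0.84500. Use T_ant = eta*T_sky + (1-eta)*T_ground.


T_ant = 0.84500 * 221.52 + (1 - 0.84500) * 207.25 = 219.3 K

219.3 K


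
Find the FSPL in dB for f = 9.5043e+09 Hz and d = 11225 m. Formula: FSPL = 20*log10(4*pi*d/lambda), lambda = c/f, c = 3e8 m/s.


lambda = c / f = 3.0000e+08 / 9.5043e+09 = 0.03156466 m
FSPL = 20 * log10(4*pi*11225/0.03156466) = 133.0 dB

133.0 dB


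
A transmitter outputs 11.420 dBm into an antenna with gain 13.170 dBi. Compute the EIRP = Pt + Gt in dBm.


EIRP = Pt + Gt = 11.420 + 13.170 = 24.59 dBm

24.59 dBm


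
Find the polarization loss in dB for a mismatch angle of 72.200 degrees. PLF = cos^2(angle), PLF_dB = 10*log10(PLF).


PLF_linear = cos^2(72.200 deg) = 0.09344962
PLF_dB = 10 * log10(0.09344962) = -10.29 dB

-10.29 dB


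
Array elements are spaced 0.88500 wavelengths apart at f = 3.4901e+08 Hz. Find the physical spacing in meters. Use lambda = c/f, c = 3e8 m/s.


lambda = c / f = 3.0000e+08 / 3.4901e+08 = 0.8595742 m
d = 0.88500 * 0.8595742 = 0.7607 m

0.7607 m


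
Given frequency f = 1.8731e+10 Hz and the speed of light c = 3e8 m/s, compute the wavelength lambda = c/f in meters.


lambda = c / f = 3.0000e+08 / 1.8731e+10 = 0.01602 m

0.01602 m


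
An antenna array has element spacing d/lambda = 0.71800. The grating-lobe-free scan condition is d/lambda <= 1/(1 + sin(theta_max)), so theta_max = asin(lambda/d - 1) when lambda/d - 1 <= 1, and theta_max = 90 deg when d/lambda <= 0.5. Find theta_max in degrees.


lambda/d - 1 = 1/0.71800 - 1 = 0.3927577
theta_max = asin(0.3927577) = 23.13 deg

23.13 deg


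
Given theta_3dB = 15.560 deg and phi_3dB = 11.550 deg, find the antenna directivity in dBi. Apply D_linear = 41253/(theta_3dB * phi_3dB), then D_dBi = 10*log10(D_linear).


D_linear = 41253 / (15.560 * 11.550) = 229.5430
D_dBi = 10 * log10(229.5430) = 23.61 dBi

23.61 dBi


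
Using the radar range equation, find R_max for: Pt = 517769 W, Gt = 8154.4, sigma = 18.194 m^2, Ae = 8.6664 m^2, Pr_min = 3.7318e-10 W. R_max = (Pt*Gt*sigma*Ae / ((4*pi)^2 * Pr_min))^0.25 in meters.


R^4 = 517769*8154.4*18.194*8.6664 / ((4*pi)^2 * 3.7318e-10) = 1.129684e+19
R_max = 1.129684e+19^0.25 = 57975 m

57975 m


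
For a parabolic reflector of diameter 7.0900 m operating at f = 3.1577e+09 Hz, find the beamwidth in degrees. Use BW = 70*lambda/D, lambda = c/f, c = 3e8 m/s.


lambda = c / f = 3.0000e+08 / 3.1577e+09 = 0.09500586 m
BW = 70 * 0.09500586 / 7.0900 = 0.9380 deg

0.9380 deg


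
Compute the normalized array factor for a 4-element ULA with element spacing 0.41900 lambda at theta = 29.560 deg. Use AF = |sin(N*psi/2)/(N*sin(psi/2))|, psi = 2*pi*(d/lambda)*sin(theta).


psi = 2*pi*0.41900*sin(29.560 deg) = 1.298780 rad
AF = |sin(4*1.298780/2) / (4*sin(1.298780/2))| = 0.2140

0.2140


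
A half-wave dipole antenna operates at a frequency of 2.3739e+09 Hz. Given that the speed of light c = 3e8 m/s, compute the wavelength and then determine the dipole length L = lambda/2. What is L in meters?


lambda = c / f = 3.0000e+08 / 2.3739e+09 = 0.1263743 m
L = lambda / 2 = 0.1263743 / 2 = 0.06319 m

0.06319 m


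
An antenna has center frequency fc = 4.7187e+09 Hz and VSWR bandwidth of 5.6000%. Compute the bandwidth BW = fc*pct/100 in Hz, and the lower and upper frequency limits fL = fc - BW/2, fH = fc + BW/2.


BW = 4.7187e+09 * 5.6000/100 = 2.642472e+08 Hz
fL = 4.7187e+09 - 2.642472e+08/2 = 4.587e+09 Hz
fH = 4.7187e+09 + 2.642472e+08/2 = 4.851e+09 Hz

BW=2.642e+08 Hz, fL=4.587e+09 Hz, fH=4.851e+09 Hz


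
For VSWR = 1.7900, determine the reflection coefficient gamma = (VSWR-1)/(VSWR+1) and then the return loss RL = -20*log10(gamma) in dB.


gamma = (1.7900 - 1) / (1.7900 + 1) = 0.2831541
RL = -20 * log10(0.2831541) = 10.96 dB

10.96 dB


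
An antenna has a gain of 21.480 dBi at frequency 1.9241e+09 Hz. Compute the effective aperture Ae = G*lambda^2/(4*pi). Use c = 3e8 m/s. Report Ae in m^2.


lambda = c / f = 3.0000e+08 / 1.9241e+09 = 0.1559171 m
G_linear = 10^(21.480/10) = 140.6048
Ae = G_linear * lambda^2 / (4*pi) = 140.6048 * 0.1559171^2 / (4*pi) = 0.2720 m^2

0.2720 m^2


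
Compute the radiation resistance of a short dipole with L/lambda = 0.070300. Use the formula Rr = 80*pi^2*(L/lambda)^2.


Rr = 80 * pi^2 * (0.070300)^2 = 80 * 9.869604 * 4.942090e-03 = 3.902 ohm

3.902 ohm


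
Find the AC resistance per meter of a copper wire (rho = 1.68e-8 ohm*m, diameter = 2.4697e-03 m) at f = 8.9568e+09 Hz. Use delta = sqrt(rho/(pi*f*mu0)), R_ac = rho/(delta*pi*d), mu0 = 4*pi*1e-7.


delta = sqrt(1.68e-8 / (pi * 8.9568e+09 * 4*pi*1e-7)) = 6.892842e-07 m
R_ac = 1.68e-8 / (6.892842e-07 * pi * 2.4697e-03) = 3.141 ohm/m

3.141 ohm/m


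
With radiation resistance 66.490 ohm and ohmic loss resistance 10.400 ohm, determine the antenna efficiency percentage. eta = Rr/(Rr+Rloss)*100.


eta = 66.490 / (66.490 + 10.400) * 100 = 86.47%

86.47%


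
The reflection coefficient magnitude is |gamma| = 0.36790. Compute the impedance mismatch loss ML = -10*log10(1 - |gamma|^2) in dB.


ML = -10 * log10(1 - 0.36790^2) = -10 * log10(0.86464959) = 0.6316 dB

0.6316 dB


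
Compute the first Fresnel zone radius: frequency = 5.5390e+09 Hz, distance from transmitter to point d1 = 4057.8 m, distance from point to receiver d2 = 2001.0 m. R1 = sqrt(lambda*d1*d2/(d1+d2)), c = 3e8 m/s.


lambda = c / f = 3.0000e+08 / 5.5390e+09 = 0.05416140 m
R1 = sqrt(0.05416140 * 4057.8 * 2001.0 / (4057.8 + 2001.0)) = 8.520 m

8.520 m


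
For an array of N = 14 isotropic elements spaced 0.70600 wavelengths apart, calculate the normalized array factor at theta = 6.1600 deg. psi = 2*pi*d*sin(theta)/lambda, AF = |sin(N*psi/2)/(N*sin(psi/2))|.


psi = 2*pi*0.70600*sin(6.1600 deg) = 0.4759986 rad
AF = |sin(14*0.4759986/2) / (14*sin(0.4759986/2))| = 0.05734

0.05734


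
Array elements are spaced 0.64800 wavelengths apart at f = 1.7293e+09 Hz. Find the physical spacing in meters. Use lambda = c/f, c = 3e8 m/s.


lambda = c / f = 3.0000e+08 / 1.7293e+09 = 0.1734806 m
d = 0.64800 * 0.1734806 = 0.1124 m

0.1124 m


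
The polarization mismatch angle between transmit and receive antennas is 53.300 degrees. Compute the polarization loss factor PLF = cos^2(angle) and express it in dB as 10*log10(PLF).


PLF_linear = cos^2(53.300 deg) = 0.3571558
PLF_dB = 10 * log10(0.3571558) = -4.471 dB

-4.471 dB


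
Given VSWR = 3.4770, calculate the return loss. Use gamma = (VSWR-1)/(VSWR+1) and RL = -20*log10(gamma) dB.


gamma = (3.4770 - 1) / (3.4770 + 1) = 0.5532723
RL = -20 * log10(0.5532723) = 5.141 dB

5.141 dB


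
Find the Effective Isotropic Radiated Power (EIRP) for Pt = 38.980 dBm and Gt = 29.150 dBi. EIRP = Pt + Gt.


EIRP = Pt + Gt = 38.980 + 29.150 = 68.13 dBm

68.13 dBm


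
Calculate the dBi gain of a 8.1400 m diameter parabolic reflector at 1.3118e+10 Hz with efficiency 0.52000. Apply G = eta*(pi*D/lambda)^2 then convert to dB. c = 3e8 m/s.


lambda = c / f = 3.0000e+08 / 1.3118e+10 = 0.02286934 m
G_linear = 0.52000 * (pi * 8.1400 / 0.02286934)^2 = 650196.5
G_dBi = 10 * log10(650196.5) = 58.13 dBi

58.13 dBi


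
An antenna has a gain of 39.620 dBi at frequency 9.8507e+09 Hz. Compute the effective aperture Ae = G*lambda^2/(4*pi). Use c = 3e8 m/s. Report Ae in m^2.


lambda = c / f = 3.0000e+08 / 9.8507e+09 = 0.03045469 m
G_linear = 10^(39.620/10) = 9162.205
Ae = G_linear * lambda^2 / (4*pi) = 9162.205 * 0.03045469^2 / (4*pi) = 0.6762 m^2

0.6762 m^2


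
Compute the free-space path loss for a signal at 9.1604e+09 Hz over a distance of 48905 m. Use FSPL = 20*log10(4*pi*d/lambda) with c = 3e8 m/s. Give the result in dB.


lambda = c / f = 3.0000e+08 / 9.1604e+09 = 0.03274966 m
FSPL = 20 * log10(4*pi*48905/0.03274966) = 145.5 dB

145.5 dB


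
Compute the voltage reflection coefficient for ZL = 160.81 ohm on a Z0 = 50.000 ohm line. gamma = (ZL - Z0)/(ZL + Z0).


gamma = (160.81 - 50.000) / (160.81 + 50.000) = 0.5256

0.5256


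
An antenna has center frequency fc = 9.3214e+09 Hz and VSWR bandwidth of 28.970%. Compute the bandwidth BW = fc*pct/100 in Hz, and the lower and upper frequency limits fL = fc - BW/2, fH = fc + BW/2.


BW = 9.3214e+09 * 28.970/100 = 2.700410e+09 Hz
fL = 9.3214e+09 - 2.700410e+09/2 = 7.971e+09 Hz
fH = 9.3214e+09 + 2.700410e+09/2 = 1.067e+10 Hz

BW=2.700e+09 Hz, fL=7.971e+09 Hz, fH=1.067e+10 Hz


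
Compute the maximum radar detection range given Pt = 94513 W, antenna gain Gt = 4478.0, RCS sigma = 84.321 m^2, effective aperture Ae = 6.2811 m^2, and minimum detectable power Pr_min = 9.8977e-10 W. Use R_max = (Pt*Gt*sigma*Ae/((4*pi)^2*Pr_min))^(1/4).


R^4 = 94513*4478.0*84.321*6.2811 / ((4*pi)^2 * 9.8977e-10) = 1.434145e+18
R_max = 1.434145e+18^0.25 = 34606 m

34606 m


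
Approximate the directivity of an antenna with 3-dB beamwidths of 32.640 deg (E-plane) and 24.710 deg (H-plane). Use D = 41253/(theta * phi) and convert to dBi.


D_linear = 41253 / (32.640 * 24.710) = 51.14847
D_dBi = 10 * log10(51.14847) = 17.09 dBi

17.09 dBi


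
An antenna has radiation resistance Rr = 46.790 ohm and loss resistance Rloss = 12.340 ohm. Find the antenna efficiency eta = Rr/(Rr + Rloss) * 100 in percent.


eta = 46.790 / (46.790 + 12.340) * 100 = 79.13%

79.13%


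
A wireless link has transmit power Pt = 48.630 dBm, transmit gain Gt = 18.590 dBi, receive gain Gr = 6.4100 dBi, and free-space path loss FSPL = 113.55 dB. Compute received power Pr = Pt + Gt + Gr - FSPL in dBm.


Pr = 48.630 + 18.590 + 6.4100 - 113.55 = -39.92 dBm

-39.92 dBm


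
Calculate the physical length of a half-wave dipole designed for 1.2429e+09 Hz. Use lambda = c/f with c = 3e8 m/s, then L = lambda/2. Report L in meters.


lambda = c / f = 3.0000e+08 / 1.2429e+09 = 0.2413710 m
L = lambda / 2 = 0.2413710 / 2 = 0.1207 m

0.1207 m


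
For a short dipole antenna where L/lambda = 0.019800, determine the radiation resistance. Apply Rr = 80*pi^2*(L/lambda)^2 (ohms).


Rr = 80 * pi^2 * (0.019800)^2 = 80 * 9.869604 * 3.920400e-04 = 0.3095 ohm

0.3095 ohm


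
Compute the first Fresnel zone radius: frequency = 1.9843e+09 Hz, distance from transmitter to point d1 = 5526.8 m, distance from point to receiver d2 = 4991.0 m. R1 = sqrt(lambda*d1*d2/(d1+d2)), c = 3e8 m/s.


lambda = c / f = 3.0000e+08 / 1.9843e+09 = 0.1511868 m
R1 = sqrt(0.1511868 * 5526.8 * 4991.0 / (5526.8 + 4991.0)) = 19.91 m

19.91 m


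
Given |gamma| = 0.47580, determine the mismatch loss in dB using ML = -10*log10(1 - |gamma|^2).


ML = -10 * log10(1 - 0.47580^2) = -10 * log10(0.77361436) = 1.115 dB

1.115 dB


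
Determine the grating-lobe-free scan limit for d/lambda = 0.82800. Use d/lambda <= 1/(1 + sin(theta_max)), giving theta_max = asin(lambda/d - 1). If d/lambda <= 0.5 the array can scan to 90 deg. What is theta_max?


lambda/d - 1 = 1/0.82800 - 1 = 0.2077295
theta_max = asin(0.2077295) = 11.99 deg

11.99 deg


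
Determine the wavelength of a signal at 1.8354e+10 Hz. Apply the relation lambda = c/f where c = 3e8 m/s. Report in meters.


lambda = c / f = 3.0000e+08 / 1.8354e+10 = 0.01635 m

0.01635 m


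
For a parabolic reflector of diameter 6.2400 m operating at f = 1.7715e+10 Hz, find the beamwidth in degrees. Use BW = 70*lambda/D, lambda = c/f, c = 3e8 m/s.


lambda = c / f = 3.0000e+08 / 1.7715e+10 = 0.01693480 m
BW = 70 * 0.01693480 / 6.2400 = 0.1900 deg

0.1900 deg


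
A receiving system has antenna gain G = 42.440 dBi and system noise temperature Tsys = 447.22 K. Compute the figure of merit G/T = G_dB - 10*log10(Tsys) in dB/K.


G/T = 42.440 - 10*log10(447.22) = 42.440 - 26.50521 = 15.93 dB/K

15.93 dB/K


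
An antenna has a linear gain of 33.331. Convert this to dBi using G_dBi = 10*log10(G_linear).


G_dBi = 10 * log10(33.331) = 15.23 dBi

15.23 dBi


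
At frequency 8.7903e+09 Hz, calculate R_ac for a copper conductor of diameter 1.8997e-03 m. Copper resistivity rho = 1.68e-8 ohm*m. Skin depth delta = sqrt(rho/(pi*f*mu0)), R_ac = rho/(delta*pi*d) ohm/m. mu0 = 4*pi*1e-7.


delta = sqrt(1.68e-8 / (pi * 8.7903e+09 * 4*pi*1e-7)) = 6.957816e-07 m
R_ac = 1.68e-8 / (6.957816e-07 * pi * 1.8997e-03) = 4.046 ohm/m

4.046 ohm/m


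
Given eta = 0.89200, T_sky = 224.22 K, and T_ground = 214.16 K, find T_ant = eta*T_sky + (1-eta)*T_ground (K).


T_ant = 0.89200 * 224.22 + (1 - 0.89200) * 214.16 = 223.1 K

223.1 K


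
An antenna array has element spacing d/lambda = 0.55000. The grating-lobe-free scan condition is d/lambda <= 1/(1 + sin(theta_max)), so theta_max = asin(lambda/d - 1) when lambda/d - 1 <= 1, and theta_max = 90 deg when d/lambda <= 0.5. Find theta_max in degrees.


lambda/d - 1 = 1/0.55000 - 1 = 0.8181818
theta_max = asin(0.8181818) = 54.90 deg

54.90 deg


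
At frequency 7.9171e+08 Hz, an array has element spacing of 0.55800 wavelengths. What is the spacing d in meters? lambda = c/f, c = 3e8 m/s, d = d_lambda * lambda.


lambda = c / f = 3.0000e+08 / 7.9171e+08 = 0.3789266 m
d = 0.55800 * 0.3789266 = 0.2114 m

0.2114 m


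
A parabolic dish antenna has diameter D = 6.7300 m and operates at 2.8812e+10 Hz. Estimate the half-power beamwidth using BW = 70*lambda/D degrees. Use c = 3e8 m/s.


lambda = c / f = 3.0000e+08 / 2.8812e+10 = 0.01041233 m
BW = 70 * 0.01041233 / 6.7300 = 0.1083 deg

0.1083 deg


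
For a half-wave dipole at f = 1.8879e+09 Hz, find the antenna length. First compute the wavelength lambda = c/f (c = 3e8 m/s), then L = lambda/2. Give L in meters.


lambda = c / f = 3.0000e+08 / 1.8879e+09 = 0.1589067 m
L = lambda / 2 = 0.1589067 / 2 = 0.07945 m

0.07945 m


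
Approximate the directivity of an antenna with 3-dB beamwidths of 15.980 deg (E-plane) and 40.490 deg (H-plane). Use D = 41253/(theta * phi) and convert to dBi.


D_linear = 41253 / (15.980 * 40.490) = 63.75746
D_dBi = 10 * log10(63.75746) = 18.05 dBi

18.05 dBi


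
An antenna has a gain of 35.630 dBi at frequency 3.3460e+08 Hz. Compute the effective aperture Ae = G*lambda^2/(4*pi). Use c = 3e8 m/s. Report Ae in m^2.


lambda = c / f = 3.0000e+08 / 3.3460e+08 = 0.8965929 m
G_linear = 10^(35.630/10) = 3655.948
Ae = G_linear * lambda^2 / (4*pi) = 3655.948 * 0.8965929^2 / (4*pi) = 233.9 m^2

233.9 m^2


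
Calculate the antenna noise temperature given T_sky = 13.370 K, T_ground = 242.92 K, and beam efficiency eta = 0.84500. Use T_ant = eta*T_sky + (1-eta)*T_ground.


T_ant = 0.84500 * 13.370 + (1 - 0.84500) * 242.92 = 48.95 K

48.95 K


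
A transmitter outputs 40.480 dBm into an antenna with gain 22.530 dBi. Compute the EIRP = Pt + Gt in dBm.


EIRP = Pt + Gt = 40.480 + 22.530 = 63.01 dBm

63.01 dBm


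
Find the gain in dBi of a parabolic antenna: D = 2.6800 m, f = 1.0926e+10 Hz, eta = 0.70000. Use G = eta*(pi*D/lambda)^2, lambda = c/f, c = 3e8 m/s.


lambda = c / f = 3.0000e+08 / 1.0926e+10 = 0.02745744 m
G_linear = 0.70000 * (pi * 2.6800 / 0.02745744)^2 = 65818.39
G_dBi = 10 * log10(65818.39) = 48.18 dBi

48.18 dBi


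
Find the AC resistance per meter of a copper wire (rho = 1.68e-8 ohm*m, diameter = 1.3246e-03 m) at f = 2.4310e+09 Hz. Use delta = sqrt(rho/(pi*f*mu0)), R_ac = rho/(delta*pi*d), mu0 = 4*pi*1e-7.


delta = sqrt(1.68e-8 / (pi * 2.4310e+09 * 4*pi*1e-7)) = 1.323068e-06 m
R_ac = 1.68e-8 / (1.323068e-06 * pi * 1.3246e-03) = 3.051 ohm/m

3.051 ohm/m


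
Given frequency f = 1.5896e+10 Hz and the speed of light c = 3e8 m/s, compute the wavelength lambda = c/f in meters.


lambda = c / f = 3.0000e+08 / 1.5896e+10 = 0.01887 m

0.01887 m


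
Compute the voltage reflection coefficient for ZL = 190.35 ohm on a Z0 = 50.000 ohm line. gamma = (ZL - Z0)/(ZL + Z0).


gamma = (190.35 - 50.000) / (190.35 + 50.000) = 0.5839

0.5839


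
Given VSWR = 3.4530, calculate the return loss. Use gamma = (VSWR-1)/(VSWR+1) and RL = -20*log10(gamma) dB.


gamma = (3.4530 - 1) / (3.4530 + 1) = 0.5508646
RL = -20 * log10(0.5508646) = 5.179 dB

5.179 dB


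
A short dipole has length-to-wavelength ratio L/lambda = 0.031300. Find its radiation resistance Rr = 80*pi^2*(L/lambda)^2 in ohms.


Rr = 80 * pi^2 * (0.031300)^2 = 80 * 9.869604 * 9.796900e-04 = 0.7735 ohm

0.7735 ohm


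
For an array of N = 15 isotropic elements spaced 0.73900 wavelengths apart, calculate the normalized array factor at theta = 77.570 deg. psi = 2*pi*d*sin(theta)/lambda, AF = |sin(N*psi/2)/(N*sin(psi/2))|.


psi = 2*pi*0.73900*sin(77.570 deg) = 4.534434 rad
AF = |sin(15*4.534434/2) / (15*sin(4.534434/2))| = 0.04537

0.04537


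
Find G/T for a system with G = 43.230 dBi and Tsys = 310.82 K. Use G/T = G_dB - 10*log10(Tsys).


G/T = 43.230 - 10*log10(310.82) = 43.230 - 24.92509 = 18.30 dB/K

18.30 dB/K


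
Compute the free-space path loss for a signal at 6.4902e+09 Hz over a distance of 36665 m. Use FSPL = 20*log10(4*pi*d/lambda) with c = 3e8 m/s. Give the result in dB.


lambda = c / f = 3.0000e+08 / 6.4902e+09 = 0.04622354 m
FSPL = 20 * log10(4*pi*36665/0.04622354) = 140.0 dB

140.0 dB


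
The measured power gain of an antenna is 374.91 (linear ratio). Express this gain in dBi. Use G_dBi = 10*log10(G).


G_dBi = 10 * log10(374.91) = 25.74 dBi

25.74 dBi


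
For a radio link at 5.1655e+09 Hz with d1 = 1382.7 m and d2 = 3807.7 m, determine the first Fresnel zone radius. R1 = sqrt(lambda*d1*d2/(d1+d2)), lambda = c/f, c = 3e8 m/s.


lambda = c / f = 3.0000e+08 / 5.1655e+09 = 0.05807763 m
R1 = sqrt(0.05807763 * 1382.7 * 3807.7 / (1382.7 + 3807.7)) = 7.675 m

7.675 m


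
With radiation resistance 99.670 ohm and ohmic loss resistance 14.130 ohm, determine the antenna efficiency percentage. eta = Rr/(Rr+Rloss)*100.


eta = 99.670 / (99.670 + 14.130) * 100 = 87.58%

87.58%


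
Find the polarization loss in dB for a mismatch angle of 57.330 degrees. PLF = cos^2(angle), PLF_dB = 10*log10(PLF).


PLF_linear = cos^2(57.330 deg) = 0.2913836
PLF_dB = 10 * log10(0.2913836) = -5.355 dB

-5.355 dB


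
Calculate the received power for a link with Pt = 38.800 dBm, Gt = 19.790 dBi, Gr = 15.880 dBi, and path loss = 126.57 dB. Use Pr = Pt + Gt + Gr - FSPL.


Pr = 38.800 + 19.790 + 15.880 - 126.57 = -52.10 dBm

-52.10 dBm


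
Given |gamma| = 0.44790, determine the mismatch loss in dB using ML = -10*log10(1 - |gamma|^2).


ML = -10 * log10(1 - 0.44790^2) = -10 * log10(0.79938559) = 0.9724 dB

0.9724 dB


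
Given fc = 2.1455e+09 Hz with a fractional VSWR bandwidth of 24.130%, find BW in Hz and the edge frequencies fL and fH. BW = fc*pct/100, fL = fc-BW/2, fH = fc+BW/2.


BW = 2.1455e+09 * 24.130/100 = 5.177092e+08 Hz
fL = 2.1455e+09 - 5.177092e+08/2 = 1.887e+09 Hz
fH = 2.1455e+09 + 5.177092e+08/2 = 2.404e+09 Hz

BW=5.177e+08 Hz, fL=1.887e+09 Hz, fH=2.404e+09 Hz


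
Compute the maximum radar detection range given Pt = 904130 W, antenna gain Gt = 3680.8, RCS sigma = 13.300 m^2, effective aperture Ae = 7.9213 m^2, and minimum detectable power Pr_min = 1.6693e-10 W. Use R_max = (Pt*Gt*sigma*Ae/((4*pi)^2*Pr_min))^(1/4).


R^4 = 904130*3680.8*13.300*7.9213 / ((4*pi)^2 * 1.6693e-10) = 1.330047e+19
R_max = 1.330047e+19^0.25 = 60390 m

60390 m


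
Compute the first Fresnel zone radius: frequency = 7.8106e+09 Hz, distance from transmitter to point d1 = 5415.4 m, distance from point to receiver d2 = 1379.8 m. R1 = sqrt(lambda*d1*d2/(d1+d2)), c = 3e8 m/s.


lambda = c / f = 3.0000e+08 / 7.8106e+09 = 0.03840934 m
R1 = sqrt(0.03840934 * 5415.4 * 1379.8 / (5415.4 + 1379.8)) = 6.499 m

6.499 m


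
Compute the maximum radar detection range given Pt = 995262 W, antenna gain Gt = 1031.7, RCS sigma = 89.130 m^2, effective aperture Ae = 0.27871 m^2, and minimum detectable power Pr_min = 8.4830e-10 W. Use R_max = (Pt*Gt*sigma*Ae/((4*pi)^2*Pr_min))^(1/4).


R^4 = 995262*1031.7*89.130*0.27871 / ((4*pi)^2 * 8.4830e-10) = 1.904137e+17
R_max = 1.904137e+17^0.25 = 20889 m

20889 m


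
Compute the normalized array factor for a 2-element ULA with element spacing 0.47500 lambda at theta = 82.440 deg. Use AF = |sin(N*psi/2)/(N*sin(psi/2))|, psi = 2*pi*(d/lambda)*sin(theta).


psi = 2*pi*0.47500*sin(82.440 deg) = 2.958571 rad
AF = |sin(2*2.958571/2) / (2*sin(2.958571/2))| = 0.09138

0.09138


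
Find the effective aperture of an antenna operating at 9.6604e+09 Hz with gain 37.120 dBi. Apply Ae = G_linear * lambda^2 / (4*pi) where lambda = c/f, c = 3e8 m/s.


lambda = c / f = 3.0000e+08 / 9.6604e+09 = 0.03105461 m
G_linear = 10^(37.120/10) = 5152.286
Ae = G_linear * lambda^2 / (4*pi) = 5152.286 * 0.03105461^2 / (4*pi) = 0.3954 m^2

0.3954 m^2


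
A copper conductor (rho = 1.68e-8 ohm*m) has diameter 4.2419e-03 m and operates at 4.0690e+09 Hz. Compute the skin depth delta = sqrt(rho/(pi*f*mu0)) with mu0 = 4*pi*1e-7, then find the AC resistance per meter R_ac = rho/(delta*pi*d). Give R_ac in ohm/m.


delta = sqrt(1.68e-8 / (pi * 4.0690e+09 * 4*pi*1e-7)) = 1.022659e-06 m
R_ac = 1.68e-8 / (1.022659e-06 * pi * 4.2419e-03) = 1.233 ohm/m

1.233 ohm/m


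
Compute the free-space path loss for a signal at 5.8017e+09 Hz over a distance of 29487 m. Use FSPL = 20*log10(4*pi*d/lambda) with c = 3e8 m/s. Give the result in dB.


lambda = c / f = 3.0000e+08 / 5.8017e+09 = 0.05170898 m
FSPL = 20 * log10(4*pi*29487/0.05170898) = 137.1 dB

137.1 dB


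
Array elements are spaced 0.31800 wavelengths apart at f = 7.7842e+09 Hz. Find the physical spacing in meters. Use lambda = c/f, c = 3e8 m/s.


lambda = c / f = 3.0000e+08 / 7.7842e+09 = 0.03853961 m
d = 0.31800 * 0.03853961 = 0.01226 m

0.01226 m


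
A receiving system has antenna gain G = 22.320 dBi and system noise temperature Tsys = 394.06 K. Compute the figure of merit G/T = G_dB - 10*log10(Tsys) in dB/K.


G/T = 22.320 - 10*log10(394.06) = 22.320 - 25.95562 = -3.636 dB/K

-3.636 dB/K


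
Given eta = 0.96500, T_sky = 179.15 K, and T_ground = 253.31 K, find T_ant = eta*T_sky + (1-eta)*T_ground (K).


T_ant = 0.96500 * 179.15 + (1 - 0.96500) * 253.31 = 181.7 K

181.7 K


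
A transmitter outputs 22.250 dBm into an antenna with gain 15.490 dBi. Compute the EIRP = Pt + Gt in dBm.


EIRP = Pt + Gt = 22.250 + 15.490 = 37.74 dBm

37.74 dBm


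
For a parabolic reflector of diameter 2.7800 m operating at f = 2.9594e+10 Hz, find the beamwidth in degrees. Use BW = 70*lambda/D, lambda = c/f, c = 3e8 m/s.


lambda = c / f = 3.0000e+08 / 2.9594e+10 = 0.01013719 m
BW = 70 * 0.01013719 / 2.7800 = 0.2553 deg

0.2553 deg


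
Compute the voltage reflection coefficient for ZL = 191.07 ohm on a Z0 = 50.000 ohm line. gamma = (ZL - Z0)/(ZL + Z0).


gamma = (191.07 - 50.000) / (191.07 + 50.000) = 0.5852

0.5852


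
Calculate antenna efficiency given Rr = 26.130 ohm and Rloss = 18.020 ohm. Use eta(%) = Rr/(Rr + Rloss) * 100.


eta = 26.130 / (26.130 + 18.020) * 100 = 59.18%

59.18%


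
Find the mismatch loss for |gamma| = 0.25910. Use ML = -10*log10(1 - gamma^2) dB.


ML = -10 * log10(1 - 0.25910^2) = -10 * log10(0.93286719) = 0.3018 dB

0.3018 dB


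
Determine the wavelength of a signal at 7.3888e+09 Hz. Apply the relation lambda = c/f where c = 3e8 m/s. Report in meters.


lambda = c / f = 3.0000e+08 / 7.3888e+09 = 0.04060 m

0.04060 m


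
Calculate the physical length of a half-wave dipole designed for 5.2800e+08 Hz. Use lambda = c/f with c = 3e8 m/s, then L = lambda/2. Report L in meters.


lambda = c / f = 3.0000e+08 / 5.2800e+08 = 0.5681818 m
L = lambda / 2 = 0.5681818 / 2 = 0.2841 m

0.2841 m


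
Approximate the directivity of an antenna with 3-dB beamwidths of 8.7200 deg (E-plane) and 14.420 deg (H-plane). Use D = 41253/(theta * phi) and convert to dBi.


D_linear = 41253 / (8.7200 * 14.420) = 328.0755
D_dBi = 10 * log10(328.0755) = 25.16 dBi

25.16 dBi


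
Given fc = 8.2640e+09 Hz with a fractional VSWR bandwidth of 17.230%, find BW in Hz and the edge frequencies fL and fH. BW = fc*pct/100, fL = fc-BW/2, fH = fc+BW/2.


BW = 8.2640e+09 * 17.230/100 = 1.423887e+09 Hz
fL = 8.2640e+09 - 1.423887e+09/2 = 7.552e+09 Hz
fH = 8.2640e+09 + 1.423887e+09/2 = 8.976e+09 Hz

BW=1.424e+09 Hz, fL=7.552e+09 Hz, fH=8.976e+09 Hz


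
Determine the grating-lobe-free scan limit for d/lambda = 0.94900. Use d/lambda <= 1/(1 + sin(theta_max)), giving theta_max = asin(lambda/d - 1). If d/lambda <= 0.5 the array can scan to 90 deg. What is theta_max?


lambda/d - 1 = 1/0.94900 - 1 = 0.05374078
theta_max = asin(0.05374078) = 3.081 deg

3.081 deg


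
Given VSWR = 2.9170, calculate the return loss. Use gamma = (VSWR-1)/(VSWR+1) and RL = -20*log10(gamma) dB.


gamma = (2.9170 - 1) / (2.9170 + 1) = 0.4894052
RL = -20 * log10(0.4894052) = 6.207 dB

6.207 dB


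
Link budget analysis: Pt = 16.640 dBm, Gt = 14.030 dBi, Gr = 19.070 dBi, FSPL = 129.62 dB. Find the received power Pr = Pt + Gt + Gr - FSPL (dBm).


Pr = 16.640 + 14.030 + 19.070 - 129.62 = -79.88 dBm

-79.88 dBm


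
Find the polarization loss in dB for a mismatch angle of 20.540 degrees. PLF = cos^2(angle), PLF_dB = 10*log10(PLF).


PLF_linear = cos^2(20.540 deg) = 0.8768964
PLF_dB = 10 * log10(0.8768964) = -0.5705 dB

-0.5705 dB


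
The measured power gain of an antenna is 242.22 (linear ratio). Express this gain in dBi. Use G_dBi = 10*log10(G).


G_dBi = 10 * log10(242.22) = 23.84 dBi

23.84 dBi


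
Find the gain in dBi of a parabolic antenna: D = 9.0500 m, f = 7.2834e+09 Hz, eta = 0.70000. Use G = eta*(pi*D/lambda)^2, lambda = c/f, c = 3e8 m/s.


lambda = c / f = 3.0000e+08 / 7.2834e+09 = 0.04118955 m
G_linear = 0.70000 * (pi * 9.0500 / 0.04118955)^2 = 333519.2
G_dBi = 10 * log10(333519.2) = 55.23 dBi

55.23 dBi
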